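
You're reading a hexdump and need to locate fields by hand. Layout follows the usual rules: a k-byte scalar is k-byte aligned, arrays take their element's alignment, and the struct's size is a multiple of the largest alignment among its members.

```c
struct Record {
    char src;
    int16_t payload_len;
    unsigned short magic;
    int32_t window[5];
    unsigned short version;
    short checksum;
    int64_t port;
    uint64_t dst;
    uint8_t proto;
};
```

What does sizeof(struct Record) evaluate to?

56 bytes

0..1  src  (1B, 1-aligned)
1..2  -- padding (1B)
2..4  payload_len  (2B, 2-aligned)
4..6  magic  (2B, 2-aligned)
6..8  -- padding (2B)
8..28  window  (20B, 4-aligned)
28..30  version  (2B, 2-aligned)
30..32  checksum  (2B, 2-aligned)
32..40  port  (8B, 8-aligned)
40..48  dst  (8B, 8-aligned)
48..49  proto  (1B, 1-aligned)
49..56  -- tail padding (7B)
sizeof = 56, alignof = 8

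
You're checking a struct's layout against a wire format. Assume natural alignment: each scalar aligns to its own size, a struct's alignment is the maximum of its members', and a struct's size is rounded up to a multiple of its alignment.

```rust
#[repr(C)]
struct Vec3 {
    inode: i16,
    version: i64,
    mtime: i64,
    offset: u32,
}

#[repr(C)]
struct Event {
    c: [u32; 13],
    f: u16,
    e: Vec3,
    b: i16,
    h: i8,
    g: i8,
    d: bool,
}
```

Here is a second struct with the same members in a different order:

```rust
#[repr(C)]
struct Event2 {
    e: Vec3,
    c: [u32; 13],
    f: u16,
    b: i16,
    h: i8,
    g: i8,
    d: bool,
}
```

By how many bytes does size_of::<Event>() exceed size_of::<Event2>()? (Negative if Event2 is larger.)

Vec3: @0: inode [2B, align 2] → 2; +6 pad (align 8); @8: version [8B, align 8] → 16; @16: mtime [8B, align 8] → 24; @24: offset [4B, align 4] → 28; +4 tail pad (align 8); size 32, align 8
@0: c [52B, align 4] → 52
@52: f [2B, align 2] → 54
+2 pad (align 8)
@56: e [32B, align 8] → 88
@88: b [2B, align 2] → 90
@90: h [1B, align 1] → 91
@91: g [1B, align 1] → 92
@92: d [1B, align 1] → 93
+3 tail pad (align 8)
size 96, align 8
— Event2 —
@0: e [32B, align 8] → 32
@32: c [52B, align 4] → 84
@84: f [2B, align 2] → 86
@86: b [2B, align 2] → 88
@88: h [1B, align 1] → 89
@89: g [1B, align 1] → 90
@90: d [1B, align 1] → 91
+5 tail pad (align 8)
size 96, align 8
96 − 96 = 0

0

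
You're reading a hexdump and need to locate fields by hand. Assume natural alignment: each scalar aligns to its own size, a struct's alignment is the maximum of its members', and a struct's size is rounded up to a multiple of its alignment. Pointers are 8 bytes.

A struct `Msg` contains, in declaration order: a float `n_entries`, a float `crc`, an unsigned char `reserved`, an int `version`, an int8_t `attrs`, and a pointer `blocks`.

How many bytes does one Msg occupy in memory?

32

@0: n_entries [4B, align 4] → 4
@4: crc [4B, align 4] → 8
@8: reserved [1B, align 1] → 9
+3 pad (align 4)
@12: version [4B, align 4] → 16
@16: attrs [1B, align 1] → 17
+7 pad (align 8)
@24: blocks [8B, align 8] → 32
size 32, align 8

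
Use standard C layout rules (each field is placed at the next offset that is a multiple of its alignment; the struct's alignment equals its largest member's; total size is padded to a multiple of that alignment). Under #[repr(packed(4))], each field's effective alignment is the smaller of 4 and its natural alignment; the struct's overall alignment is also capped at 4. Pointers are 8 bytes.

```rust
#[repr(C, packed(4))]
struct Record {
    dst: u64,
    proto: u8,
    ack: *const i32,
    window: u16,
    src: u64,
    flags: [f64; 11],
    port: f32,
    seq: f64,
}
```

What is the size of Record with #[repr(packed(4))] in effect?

132

0..8  dst  (8B, 4-aligned)
8..9  proto  (1B, 1-aligned)
9..12  -- padding (3B)
12..20  ack  (8B, 4-aligned)
20..22  window  (2B, 2-aligned)
22..24  -- padding (2B)
24..32  src  (8B, 4-aligned)
32..120  flags  (88B, 4-aligned)
120..124  port  (4B, 4-aligned)
124..132  seq  (8B, 4-aligned)
sizeof = 132, alignof = 4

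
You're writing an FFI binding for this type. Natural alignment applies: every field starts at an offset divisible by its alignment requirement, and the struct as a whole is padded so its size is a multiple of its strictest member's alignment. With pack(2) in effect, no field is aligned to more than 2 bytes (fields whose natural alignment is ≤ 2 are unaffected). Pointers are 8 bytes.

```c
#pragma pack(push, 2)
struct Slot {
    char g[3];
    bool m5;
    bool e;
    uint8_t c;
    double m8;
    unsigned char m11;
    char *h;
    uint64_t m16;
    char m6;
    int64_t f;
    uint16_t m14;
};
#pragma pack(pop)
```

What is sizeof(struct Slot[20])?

880

@0: g [3B, align 1] → 3
@3: m5 [1B, align 1] → 4
@4: e [1B, align 1] → 5
@5: c [1B, align 1] → 6
@6: m8 [8B, align 2] → 14
@14: m11 [1B, align 1] → 15
+1 pad (align 2)
@16: h [8B, align 2] → 24
@24: m16 [8B, align 2] → 32
@32: m6 [1B, align 1] → 33
+1 pad (align 2)
@34: f [8B, align 2] → 42
@42: m14 [2B, align 2] → 44
size 44, align 2
array of 20: 20 × 44 = 880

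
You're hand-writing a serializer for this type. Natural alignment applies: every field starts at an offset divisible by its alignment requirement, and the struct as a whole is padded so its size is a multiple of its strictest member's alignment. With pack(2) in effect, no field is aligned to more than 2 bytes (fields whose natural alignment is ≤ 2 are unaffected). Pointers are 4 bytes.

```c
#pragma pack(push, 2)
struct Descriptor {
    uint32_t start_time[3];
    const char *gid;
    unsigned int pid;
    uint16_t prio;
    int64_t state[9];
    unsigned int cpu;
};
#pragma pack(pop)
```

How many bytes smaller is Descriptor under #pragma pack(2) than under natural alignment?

6

natural layout:
  @0: start_time [12B, align 4] → 12
  @12: gid [4B, align 4] → 16
  @16: pid [4B, align 4] → 20
  @20: prio [2B, align 2] → 22
  +2 pad (align 8)
  @24: state [72B, align 8] → 96
  @96: cpu [4B, align 4] → 100
  +4 tail pad (align 8)
  size 104, align 8
packed(2) layout:
  @0: start_time [12B, align 2] → 12
  @12: gid [4B, align 2] → 16
  @16: pid [4B, align 2] → 20
  @20: prio [2B, align 2] → 22
  @22: state [72B, align 2] → 94
  @94: cpu [4B, align 2] → 98
  size 98, align 2
104 − 98 = 6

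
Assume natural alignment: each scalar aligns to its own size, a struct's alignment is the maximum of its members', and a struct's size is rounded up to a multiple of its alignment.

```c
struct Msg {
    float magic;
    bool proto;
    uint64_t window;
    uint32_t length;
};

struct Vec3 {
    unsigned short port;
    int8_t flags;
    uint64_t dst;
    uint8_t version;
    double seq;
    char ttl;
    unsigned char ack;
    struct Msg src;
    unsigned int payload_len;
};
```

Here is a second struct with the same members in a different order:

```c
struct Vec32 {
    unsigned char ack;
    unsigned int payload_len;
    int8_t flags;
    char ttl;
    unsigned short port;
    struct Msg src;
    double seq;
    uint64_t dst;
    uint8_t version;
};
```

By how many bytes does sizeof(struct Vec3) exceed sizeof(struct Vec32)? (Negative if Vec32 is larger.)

8

Msg: 0..4  magic  (4B, 4-aligned); 4..5  proto  (1B, 1-aligned); 5..8  -- padding (3B); 8..16  window  (8B, 8-aligned); 16..20  length  (4B, 4-aligned); 20..24  -- tail padding (4B); sizeof = 24, alignof = 8
0..2  port  (2B, 2-aligned)
2..3  flags  (1B, 1-aligned)
3..8  -- padding (5B)
8..16  dst  (8B, 8-aligned)
16..17  version  (1B, 1-aligned)
17..24  -- padding (7B)
24..32  seq  (8B, 8-aligned)
32..33  ttl  (1B, 1-aligned)
33..34  ack  (1B, 1-aligned)
34..40  -- padding (6B)
40..64  src  (24B, 8-aligned)
64..68  payload_len  (4B, 4-aligned)
68..72  -- tail padding (4B)
sizeof = 72, alignof = 8
— Vec32 —
0..1  ack  (1B, 1-aligned)
1..4  -- padding (3B)
4..8  payload_len  (4B, 4-aligned)
8..9  flags  (1B, 1-aligned)
9..10  ttl  (1B, 1-aligned)
10..12  port  (2B, 2-aligned)
12..16  -- padding (4B)
16..40  src  (24B, 8-aligned)
40..48  seq  (8B, 8-aligned)
48..56  dst  (8B, 8-aligned)
56..57  version  (1B, 1-aligned)
57..64  -- tail padding (7B)
sizeof = 64, alignof = 8
72 − 64 = 8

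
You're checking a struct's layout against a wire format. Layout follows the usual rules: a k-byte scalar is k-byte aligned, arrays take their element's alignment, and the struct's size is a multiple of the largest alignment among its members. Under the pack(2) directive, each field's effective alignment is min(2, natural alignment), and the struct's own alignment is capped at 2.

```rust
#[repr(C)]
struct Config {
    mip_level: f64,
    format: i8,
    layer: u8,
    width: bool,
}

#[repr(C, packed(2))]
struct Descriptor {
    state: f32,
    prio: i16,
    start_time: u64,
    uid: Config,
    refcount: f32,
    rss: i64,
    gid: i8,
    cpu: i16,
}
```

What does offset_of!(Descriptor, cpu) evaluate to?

Config: 0..8  mip_level  (8B, 8-aligned); 8..9  format  (1B, 1-aligned); 9..10  layer  (1B, 1-aligned); 10..11  width  (1B, 1-aligned); 11..16  -- tail padding (5B); sizeof = 16, alignof = 8
0..4  state  (4B, 2-aligned)
4..6  prio  (2B, 2-aligned)
6..14  start_time  (8B, 2-aligned)
14..30  uid  (16B, 2-aligned)
30..34  refcount  (4B, 2-aligned)
34..42  rss  (8B, 2-aligned)
42..43  gid  (1B, 1-aligned)
43..44  -- padding (1B)
44..46  cpu  (2B, 2-aligned)

44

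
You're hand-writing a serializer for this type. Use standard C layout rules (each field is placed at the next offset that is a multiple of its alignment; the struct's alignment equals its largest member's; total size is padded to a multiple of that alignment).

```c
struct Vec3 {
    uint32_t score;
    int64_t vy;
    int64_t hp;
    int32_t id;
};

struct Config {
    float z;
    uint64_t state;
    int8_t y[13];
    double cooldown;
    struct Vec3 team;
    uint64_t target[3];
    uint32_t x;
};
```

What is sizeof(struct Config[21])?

Vec3: 0..4  score  (4B, 4-aligned); 4..8  -- padding (4B); 8..16  vy  (8B, 8-aligned); 16..24  hp  (8B, 8-aligned); 24..28  id  (4B, 4-aligned); 28..32  -- tail padding (4B); sizeof = 32, alignof = 8
0..4  z  (4B, 4-aligned)
4..8  -- padding (4B)
8..16  state  (8B, 8-aligned)
16..29  y  (13B, 1-aligned)
29..32  -- padding (3B)
32..40  cooldown  (8B, 8-aligned)
40..72  team  (32B, 8-aligned)
72..96  target  (24B, 8-aligned)
96..100  x  (4B, 4-aligned)
100..104  -- tail padding (4B)
sizeof = 104, alignof = 8
array of 21: 21 × 104 = 2184

2184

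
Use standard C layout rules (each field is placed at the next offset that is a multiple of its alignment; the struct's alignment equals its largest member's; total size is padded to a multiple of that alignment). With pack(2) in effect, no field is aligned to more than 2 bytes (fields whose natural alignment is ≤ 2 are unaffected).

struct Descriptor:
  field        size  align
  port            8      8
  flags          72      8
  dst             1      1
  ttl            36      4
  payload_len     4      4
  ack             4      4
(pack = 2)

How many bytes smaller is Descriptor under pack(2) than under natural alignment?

natural layout:
  port at 0 (size 8, align 8) → ends 8
  flags at 8 (size 72, align 8) → ends 80
  dst at 80 (size 1, align 1) → ends 81
  pad 3 to align 4 for ttl
  ttl at 84 (size 36, align 4) → ends 120
  payload_len at 120 (size 4, align 4) → ends 124
  ack at 124 (size 4, align 4) → ends 128
  total 128 bytes, alignment 8
packed(2) layout:
  port at 0 (size 8, align 2) → ends 8
  flags at 8 (size 72, align 2) → ends 80
  dst at 80 (size 1, align 1) → ends 81
  pad 1 to align 2 for ttl
  ttl at 82 (size 36, align 2) → ends 118
  payload_len at 118 (size 4, align 2) → ends 122
  ack at 122 (size 4, align 2) → ends 126
  total 126 bytes, alignment 2
128 − 126 = 2

2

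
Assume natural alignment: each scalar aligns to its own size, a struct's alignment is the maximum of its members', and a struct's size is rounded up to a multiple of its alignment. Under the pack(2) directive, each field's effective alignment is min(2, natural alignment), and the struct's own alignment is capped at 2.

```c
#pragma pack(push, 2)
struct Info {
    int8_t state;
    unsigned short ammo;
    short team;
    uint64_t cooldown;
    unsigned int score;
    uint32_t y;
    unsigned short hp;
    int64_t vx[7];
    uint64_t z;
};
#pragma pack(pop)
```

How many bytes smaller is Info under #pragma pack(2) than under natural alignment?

natural layout:
  state at 0 (size 1, align 1) → ends 1
  pad 1 to align 2 for ammo
  ammo at 2 (size 2, align 2) → ends 4
  team at 4 (size 2, align 2) → ends 6
  pad 2 to align 8 for cooldown
  cooldown at 8 (size 8, align 8) → ends 16
  score at 16 (size 4, align 4) → ends 20
  y at 20 (size 4, align 4) → ends 24
  hp at 24 (size 2, align 2) → ends 26
  pad 6 to align 8 for vx
  vx at 32 (size 56, align 8) → ends 88
  z at 88 (size 8, align 8) → ends 96
  total 96 bytes, alignment 8
packed(2) layout:
  state at 0 (size 1, align 1) → ends 1
  pad 1 to align 2 for ammo
  ammo at 2 (size 2, align 2) → ends 4
  team at 4 (size 2, align 2) → ends 6
  cooldown at 6 (size 8, align 2) → ends 14
  score at 14 (size 4, align 2) → ends 18
  y at 18 (size 4, align 2) → ends 22
  hp at 22 (size 2, align 2) → ends 24
  vx at 24 (size 56, align 2) → ends 80
  z at 80 (size 8, align 2) → ends 88
  total 88 bytes, alignment 2
96 − 88 = 8

8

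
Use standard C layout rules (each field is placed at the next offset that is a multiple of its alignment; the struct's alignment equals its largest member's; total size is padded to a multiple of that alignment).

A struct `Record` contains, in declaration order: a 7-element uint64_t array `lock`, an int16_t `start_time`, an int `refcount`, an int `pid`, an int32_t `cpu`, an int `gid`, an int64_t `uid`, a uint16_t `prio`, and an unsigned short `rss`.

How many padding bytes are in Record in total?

0..56  lock  (56B, 8-aligned)
56..58  start_time  (2B, 2-aligned)
58..60  -- padding (2B)
60..64  refcount  (4B, 4-aligned)
64..68  pid  (4B, 4-aligned)
68..72  cpu  (4B, 4-aligned)
72..76  gid  (4B, 4-aligned)
76..80  -- padding (4B)
80..88  uid  (8B, 8-aligned)
88..90  prio  (2B, 2-aligned)
90..92  rss  (2B, 2-aligned)
92..96  -- tail padding (4B)
sizeof = 96, alignof = 8
data bytes 86, size 96 → padding 10

10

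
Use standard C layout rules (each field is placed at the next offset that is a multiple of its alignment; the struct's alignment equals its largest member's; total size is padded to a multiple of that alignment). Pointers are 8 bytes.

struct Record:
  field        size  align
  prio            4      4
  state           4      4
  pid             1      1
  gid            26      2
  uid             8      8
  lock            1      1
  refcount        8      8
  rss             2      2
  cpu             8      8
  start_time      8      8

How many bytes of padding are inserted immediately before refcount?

7

@0: prio [4B, align 4] → 4
@4: state [4B, align 4] → 8
@8: pid [1B, align 1] → 9
+1 pad (align 2)
@10: gid [26B, align 2] → 36
+4 pad (align 8)
@40: uid [8B, align 8] → 48
@48: lock [1B, align 1] → 49
+7 pad (align 8)
@56: refcount [8B, align 8] → 64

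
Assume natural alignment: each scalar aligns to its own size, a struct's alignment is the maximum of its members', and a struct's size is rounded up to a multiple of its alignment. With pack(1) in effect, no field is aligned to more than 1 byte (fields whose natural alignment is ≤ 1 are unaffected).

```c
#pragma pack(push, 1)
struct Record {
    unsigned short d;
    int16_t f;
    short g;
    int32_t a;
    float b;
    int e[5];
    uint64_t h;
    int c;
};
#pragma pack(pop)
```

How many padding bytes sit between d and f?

0

@0: d [2B, align 1] → 2
@2: f [2B, align 1] → 4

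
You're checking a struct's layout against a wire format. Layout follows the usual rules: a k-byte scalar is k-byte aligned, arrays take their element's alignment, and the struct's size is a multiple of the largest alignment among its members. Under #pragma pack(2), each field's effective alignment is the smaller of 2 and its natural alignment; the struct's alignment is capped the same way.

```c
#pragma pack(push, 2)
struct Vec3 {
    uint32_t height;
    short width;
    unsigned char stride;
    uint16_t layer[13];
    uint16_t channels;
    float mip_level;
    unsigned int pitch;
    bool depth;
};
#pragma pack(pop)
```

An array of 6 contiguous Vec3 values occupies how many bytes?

0..4  height  (4B, 2-aligned)
4..6  width  (2B, 2-aligned)
6..7  stride  (1B, 1-aligned)
7..8  -- padding (1B)
8..34  layer  (26B, 2-aligned)
34..36  channels  (2B, 2-aligned)
36..40  mip_level  (4B, 2-aligned)
40..44  pitch  (4B, 2-aligned)
44..45  depth  (1B, 1-aligned)
45..46  -- tail padding (1B)
sizeof = 46, alignof = 2
array of 6: 6 × 46 = 276

276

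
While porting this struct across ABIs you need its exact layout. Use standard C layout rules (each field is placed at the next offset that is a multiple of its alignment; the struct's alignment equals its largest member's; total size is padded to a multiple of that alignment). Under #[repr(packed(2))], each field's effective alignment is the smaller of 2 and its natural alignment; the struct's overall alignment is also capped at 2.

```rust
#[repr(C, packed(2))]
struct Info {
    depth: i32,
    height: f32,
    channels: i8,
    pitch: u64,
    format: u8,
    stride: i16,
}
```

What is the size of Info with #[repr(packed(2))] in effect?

22

0..4  depth  (4B, 2-aligned)
4..8  height  (4B, 2-aligned)
8..9  channels  (1B, 1-aligned)
9..10  -- padding (1B)
10..18  pitch  (8B, 2-aligned)
18..19  format  (1B, 1-aligned)
19..20  -- padding (1B)
20..22  stride  (2B, 2-aligned)
sizeof = 22, alignof = 2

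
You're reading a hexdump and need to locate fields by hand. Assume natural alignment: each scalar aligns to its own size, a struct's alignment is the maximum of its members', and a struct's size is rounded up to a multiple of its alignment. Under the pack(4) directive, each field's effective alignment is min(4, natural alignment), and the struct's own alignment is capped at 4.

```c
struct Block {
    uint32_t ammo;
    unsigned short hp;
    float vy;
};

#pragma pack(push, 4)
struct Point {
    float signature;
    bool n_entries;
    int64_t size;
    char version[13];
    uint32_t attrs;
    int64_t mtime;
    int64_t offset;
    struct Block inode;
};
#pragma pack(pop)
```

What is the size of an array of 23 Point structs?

1472

Block: @0: ammo [4B, align 4] → 4; @4: hp [2B, align 2] → 6; +2 pad (align 4); @8: vy [4B, align 4] → 12; size 12, align 4
@0: signature [4B, align 4] → 4
@4: n_entries [1B, align 1] → 5
+3 pad (align 4)
@8: size [8B, align 4] → 16
@16: version [13B, align 1] → 29
+3 pad (align 4)
@32: attrs [4B, align 4] → 36
@36: mtime [8B, align 4] → 44
@44: offset [8B, align 4] → 52
@52: inode [12B, align 4] → 64
size 64, align 4
array of 23: 23 × 64 = 1472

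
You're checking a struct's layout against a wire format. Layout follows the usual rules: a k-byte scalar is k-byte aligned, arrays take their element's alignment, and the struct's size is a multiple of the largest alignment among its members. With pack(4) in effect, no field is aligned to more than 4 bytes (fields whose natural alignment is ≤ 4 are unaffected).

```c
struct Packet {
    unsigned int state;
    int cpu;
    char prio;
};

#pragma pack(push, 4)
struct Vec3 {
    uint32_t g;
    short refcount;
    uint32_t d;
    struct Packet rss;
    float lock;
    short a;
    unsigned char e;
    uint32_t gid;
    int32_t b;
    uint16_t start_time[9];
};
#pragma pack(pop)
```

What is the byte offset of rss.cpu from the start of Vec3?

Packet: @0: state [4B, align 4] → 4; @4: cpu [4B, align 4] → 8; @8: prio [1B, align 1] → 9; +3 tail pad (align 4); size 12, align 4
@0: g [4B, align 4] → 4
@4: refcount [2B, align 2] → 6
+2 pad (align 4)
@8: d [4B, align 4] → 12
@12: rss [12B, align 4] → 24
within Packet: cpu at 4
12 + 4 = 16

16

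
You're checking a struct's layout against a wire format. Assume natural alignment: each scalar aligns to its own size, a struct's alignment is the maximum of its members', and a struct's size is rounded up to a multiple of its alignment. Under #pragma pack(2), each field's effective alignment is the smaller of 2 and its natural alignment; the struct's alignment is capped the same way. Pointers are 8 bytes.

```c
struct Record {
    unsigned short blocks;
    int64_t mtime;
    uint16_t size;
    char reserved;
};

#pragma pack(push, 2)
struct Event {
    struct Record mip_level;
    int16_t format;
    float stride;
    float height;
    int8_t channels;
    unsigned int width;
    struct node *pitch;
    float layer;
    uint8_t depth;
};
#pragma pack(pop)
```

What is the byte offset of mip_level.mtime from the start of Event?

8

Record: @0: blocks [2B, align 2] → 2; +6 pad (align 8); @8: mtime [8B, align 8] → 16; @16: size [2B, align 2] → 18; @18: reserved [1B, align 1] → 19; +5 tail pad (align 8); size 24, align 8
@0: mip_level [24B, align 2] → 24
within Record: mtime at 8
0 + 8 = 8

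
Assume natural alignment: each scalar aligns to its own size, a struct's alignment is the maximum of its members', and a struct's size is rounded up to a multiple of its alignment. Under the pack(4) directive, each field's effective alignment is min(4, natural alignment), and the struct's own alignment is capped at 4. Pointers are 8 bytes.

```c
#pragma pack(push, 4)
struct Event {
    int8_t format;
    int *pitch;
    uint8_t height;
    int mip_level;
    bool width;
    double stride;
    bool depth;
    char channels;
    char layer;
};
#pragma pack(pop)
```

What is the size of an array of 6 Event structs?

216

@0: format [1B, align 1] → 1
+3 pad (align 4)
@4: pitch [8B, align 4] → 12
@12: height [1B, align 1] → 13
+3 pad (align 4)
@16: mip_level [4B, align 4] → 20
@20: width [1B, align 1] → 21
+3 pad (align 4)
@24: stride [8B, align 4] → 32
@32: depth [1B, align 1] → 33
@33: channels [1B, align 1] → 34
@34: layer [1B, align 1] → 35
+1 tail pad (align 4)
size 36, align 4
array of 6: 6 × 36 = 216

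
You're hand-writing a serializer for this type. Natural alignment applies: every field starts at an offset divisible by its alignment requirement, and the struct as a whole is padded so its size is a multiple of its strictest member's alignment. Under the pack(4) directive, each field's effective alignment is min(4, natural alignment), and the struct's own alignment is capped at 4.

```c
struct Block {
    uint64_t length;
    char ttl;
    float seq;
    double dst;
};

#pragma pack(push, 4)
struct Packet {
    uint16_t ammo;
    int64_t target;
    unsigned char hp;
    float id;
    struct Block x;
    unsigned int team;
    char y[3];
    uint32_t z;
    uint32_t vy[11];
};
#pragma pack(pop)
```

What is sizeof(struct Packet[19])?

Block: 0..8  length  (8B, 8-aligned); 8..9  ttl  (1B, 1-aligned); 9..12  -- padding (3B); 12..16  seq  (4B, 4-aligned); 16..24  dst  (8B, 8-aligned); sizeof = 24, alignof = 8
0..2  ammo  (2B, 2-aligned)
2..4  -- padding (2B)
4..12  target  (8B, 4-aligned)
12..13  hp  (1B, 1-aligned)
13..16  -- padding (3B)
16..20  id  (4B, 4-aligned)
20..44  x  (24B, 4-aligned)
44..48  team  (4B, 4-aligned)
48..51  y  (3B, 1-aligned)
51..52  -- padding (1B)
52..56  z  (4B, 4-aligned)
56..100  vy  (44B, 4-aligned)
sizeof = 100, alignof = 4
array of 19: 19 × 100 = 1900

1900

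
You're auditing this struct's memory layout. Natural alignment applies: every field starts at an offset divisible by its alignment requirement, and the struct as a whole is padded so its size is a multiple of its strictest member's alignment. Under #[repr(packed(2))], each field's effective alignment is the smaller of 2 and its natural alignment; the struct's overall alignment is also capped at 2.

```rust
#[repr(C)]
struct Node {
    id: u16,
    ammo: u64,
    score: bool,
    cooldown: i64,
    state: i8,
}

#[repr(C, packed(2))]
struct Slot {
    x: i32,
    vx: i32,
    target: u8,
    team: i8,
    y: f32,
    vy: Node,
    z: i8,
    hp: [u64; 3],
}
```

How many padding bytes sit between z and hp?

1

Node: id at 0 (size 2, align 2) → ends 2; pad 6 to align 8 for ammo; ammo at 8 (size 8, align 8) → ends 16; score at 16 (size 1, align 1) → ends 17; pad 7 to align 8 for cooldown; cooldown at 24 (size 8, align 8) → ends 32; state at 32 (size 1, align 1) → ends 33; tail pad 7 to reach multiple of 8; total 40 bytes, alignment 8
x at 0 (size 4, align 2) → ends 4
vx at 4 (size 4, align 2) → ends 8
target at 8 (size 1, align 1) → ends 9
team at 9 (size 1, align 1) → ends 10
y at 10 (size 4, align 2) → ends 14
vy at 14 (size 40, align 2) → ends 54
z at 54 (size 1, align 1) → ends 55
pad 1 to align 2 for hp
hp at 56 (size 24, align 2) → ends 80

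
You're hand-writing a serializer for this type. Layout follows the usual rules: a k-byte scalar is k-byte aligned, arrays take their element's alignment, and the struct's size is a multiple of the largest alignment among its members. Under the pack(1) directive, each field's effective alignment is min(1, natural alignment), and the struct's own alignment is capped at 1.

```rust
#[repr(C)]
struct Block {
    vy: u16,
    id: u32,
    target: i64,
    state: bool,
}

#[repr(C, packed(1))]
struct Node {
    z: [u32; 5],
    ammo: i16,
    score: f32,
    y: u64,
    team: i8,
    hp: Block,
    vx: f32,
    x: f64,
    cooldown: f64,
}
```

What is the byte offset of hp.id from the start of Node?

39

Block: 0..2  vy  (2B, 2-aligned); 2..4  -- padding (2B); 4..8  id  (4B, 4-aligned); 8..16  target  (8B, 8-aligned); 16..17  state  (1B, 1-aligned); 17..24  -- tail padding (7B); sizeof = 24, alignof = 8
0..20  z  (20B, 1-aligned)
20..22  ammo  (2B, 1-aligned)
22..26  score  (4B, 1-aligned)
26..34  y  (8B, 1-aligned)
34..35  team  (1B, 1-aligned)
35..59  hp  (24B, 1-aligned)
within Block: id at 4
35 + 4 = 39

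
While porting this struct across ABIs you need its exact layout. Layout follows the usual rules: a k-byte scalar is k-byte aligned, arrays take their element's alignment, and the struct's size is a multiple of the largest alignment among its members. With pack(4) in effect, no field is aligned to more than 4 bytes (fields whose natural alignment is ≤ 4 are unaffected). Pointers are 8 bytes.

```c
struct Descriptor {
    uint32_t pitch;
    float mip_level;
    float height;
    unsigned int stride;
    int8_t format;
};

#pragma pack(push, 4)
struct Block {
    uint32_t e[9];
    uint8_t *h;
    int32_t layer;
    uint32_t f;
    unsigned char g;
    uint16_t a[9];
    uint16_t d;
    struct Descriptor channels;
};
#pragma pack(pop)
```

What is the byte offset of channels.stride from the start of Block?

Descriptor: pitch at 0 (size 4, align 4) → ends 4; mip_level at 4 (size 4, align 4) → ends 8; height at 8 (size 4, align 4) → ends 12; stride at 12 (size 4, align 4) → ends 16; format at 16 (size 1, align 1) → ends 17; tail pad 3 to reach multiple of 4; total 20 bytes, alignment 4
e at 0 (size 36, align 4) → ends 36
h at 36 (size 8, align 4) → ends 44
layer at 44 (size 4, align 4) → ends 48
f at 48 (size 4, align 4) → ends 52
g at 52 (size 1, align 1) → ends 53
pad 1 to align 2 for a
a at 54 (size 18, align 2) → ends 72
d at 72 (size 2, align 2) → ends 74
pad 2 to align 4 for channels
channels at 76 (size 20, align 4) → ends 96
within Descriptor: stride at 12
76 + 12 = 88

88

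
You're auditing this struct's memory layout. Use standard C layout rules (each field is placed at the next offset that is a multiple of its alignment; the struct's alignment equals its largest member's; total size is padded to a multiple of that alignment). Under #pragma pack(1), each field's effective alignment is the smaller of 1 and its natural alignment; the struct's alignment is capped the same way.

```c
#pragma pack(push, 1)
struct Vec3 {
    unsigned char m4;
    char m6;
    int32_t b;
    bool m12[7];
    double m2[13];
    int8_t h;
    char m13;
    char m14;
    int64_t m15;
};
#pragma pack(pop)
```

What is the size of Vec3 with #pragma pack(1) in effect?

128

@0: m4 [1B, align 1] → 1
@1: m6 [1B, align 1] → 2
@2: b [4B, align 1] → 6
@6: m12 [7B, align 1] → 13
@13: m2 [104B, align 1] → 117
@117: h [1B, align 1] → 118
@118: m13 [1B, align 1] → 119
@119: m14 [1B, align 1] → 120
@120: m15 [8B, align 1] → 128
size 128, align 1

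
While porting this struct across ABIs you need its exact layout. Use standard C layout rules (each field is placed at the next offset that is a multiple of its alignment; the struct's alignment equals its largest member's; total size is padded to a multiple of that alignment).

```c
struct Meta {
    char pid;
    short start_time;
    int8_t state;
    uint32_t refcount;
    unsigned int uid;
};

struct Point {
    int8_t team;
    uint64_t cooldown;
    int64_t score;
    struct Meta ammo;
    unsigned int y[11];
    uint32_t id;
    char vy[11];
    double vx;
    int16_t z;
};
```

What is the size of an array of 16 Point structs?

1920

Meta: pid at 0 (size 1, align 1) → ends 1; pad 1 to align 2 for start_time; start_time at 2 (size 2, align 2) → ends 4; state at 4 (size 1, align 1) → ends 5; pad 3 to align 4 for refcount; refcount at 8 (size 4, align 4) → ends 12; uid at 12 (size 4, align 4) → ends 16; total 16 bytes, alignment 4
team at 0 (size 1, align 1) → ends 1
pad 7 to align 8 for cooldown
cooldown at 8 (size 8, align 8) → ends 16
score at 16 (size 8, align 8) → ends 24
ammo at 24 (size 16, align 4) → ends 40
y at 40 (size 44, align 4) → ends 84
id at 84 (size 4, align 4) → ends 88
vy at 88 (size 11, align 1) → ends 99
pad 5 to align 8 for vx
vx at 104 (size 8, align 8) → ends 112
z at 112 (size 2, align 2) → ends 114
tail pad 6 to reach multiple of 8
total 120 bytes, alignment 8
array of 16: 16 × 120 = 1920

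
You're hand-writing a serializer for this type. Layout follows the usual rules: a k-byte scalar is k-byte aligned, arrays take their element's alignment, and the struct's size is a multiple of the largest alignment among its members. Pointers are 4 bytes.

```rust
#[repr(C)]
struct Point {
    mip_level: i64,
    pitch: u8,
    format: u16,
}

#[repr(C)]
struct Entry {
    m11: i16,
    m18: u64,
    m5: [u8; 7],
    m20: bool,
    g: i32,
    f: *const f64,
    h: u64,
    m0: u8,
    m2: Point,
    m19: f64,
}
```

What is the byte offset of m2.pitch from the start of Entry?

56

Point: @0: mip_level [8B, align 8] → 8; @8: pitch [1B, align 1] → 9; +1 pad (align 2); @10: format [2B, align 2] → 12; +4 tail pad (align 8); size 16, align 8
@0: m11 [2B, align 2] → 2
+6 pad (align 8)
@8: m18 [8B, align 8] → 16
@16: m5 [7B, align 1] → 23
@23: m20 [1B, align 1] → 24
@24: g [4B, align 4] → 28
@28: f [4B, align 4] → 32
@32: h [8B, align 8] → 40
@40: m0 [1B, align 1] → 41
+7 pad (align 8)
@48: m2 [16B, align 8] → 64
within Point: pitch at 8
48 + 8 = 56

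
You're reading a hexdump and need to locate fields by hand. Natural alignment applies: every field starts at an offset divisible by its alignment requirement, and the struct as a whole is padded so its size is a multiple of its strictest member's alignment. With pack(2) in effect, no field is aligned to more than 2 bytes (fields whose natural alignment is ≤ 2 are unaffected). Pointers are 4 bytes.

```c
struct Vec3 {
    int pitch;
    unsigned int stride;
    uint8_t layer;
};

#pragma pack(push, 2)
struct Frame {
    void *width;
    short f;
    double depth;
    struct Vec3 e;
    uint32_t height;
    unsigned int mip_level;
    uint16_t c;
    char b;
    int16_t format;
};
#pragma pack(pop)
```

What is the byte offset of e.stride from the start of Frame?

18

Vec3: pitch at 0 (size 4, align 4) → ends 4; stride at 4 (size 4, align 4) → ends 8; layer at 8 (size 1, align 1) → ends 9; tail pad 3 to reach multiple of 4; total 12 bytes, alignment 4
width at 0 (size 4, align 2) → ends 4
f at 4 (size 2, align 2) → ends 6
depth at 6 (size 8, align 2) → ends 14
e at 14 (size 12, align 2) → ends 26
within Vec3: stride at 4
14 + 4 = 18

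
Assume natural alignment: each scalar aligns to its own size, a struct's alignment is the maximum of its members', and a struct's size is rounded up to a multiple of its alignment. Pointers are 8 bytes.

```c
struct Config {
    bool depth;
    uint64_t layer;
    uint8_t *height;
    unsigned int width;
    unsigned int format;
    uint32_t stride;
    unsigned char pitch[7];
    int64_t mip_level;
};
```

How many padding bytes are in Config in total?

depth at 0 (size 1, align 1) → ends 1
pad 7 to align 8 for layer
layer at 8 (size 8, align 8) → ends 16
height at 16 (size 8, align 8) → ends 24
width at 24 (size 4, align 4) → ends 28
format at 28 (size 4, align 4) → ends 32
stride at 32 (size 4, align 4) → ends 36
pitch at 36 (size 7, align 1) → ends 43
pad 5 to align 8 for mip_level
mip_level at 48 (size 8, align 8) → ends 56
total 56 bytes, alignment 8
data bytes 44, size 56 → padding 12

12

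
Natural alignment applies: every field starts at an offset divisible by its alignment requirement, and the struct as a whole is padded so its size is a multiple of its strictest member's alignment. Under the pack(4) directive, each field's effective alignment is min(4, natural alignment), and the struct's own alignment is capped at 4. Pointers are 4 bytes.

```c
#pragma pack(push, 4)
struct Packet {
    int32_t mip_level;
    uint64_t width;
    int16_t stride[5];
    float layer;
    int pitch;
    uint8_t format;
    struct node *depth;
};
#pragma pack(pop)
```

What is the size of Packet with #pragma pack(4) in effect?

0..4  mip_level  (4B, 4-aligned)
4..12  width  (8B, 4-aligned)
12..22  stride  (10B, 2-aligned)
22..24  -- padding (2B)
24..28  layer  (4B, 4-aligned)
28..32  pitch  (4B, 4-aligned)
32..33  format  (1B, 1-aligned)
33..36  -- padding (3B)
36..40  depth  (4B, 4-aligned)
sizeof = 40, alignof = 4

40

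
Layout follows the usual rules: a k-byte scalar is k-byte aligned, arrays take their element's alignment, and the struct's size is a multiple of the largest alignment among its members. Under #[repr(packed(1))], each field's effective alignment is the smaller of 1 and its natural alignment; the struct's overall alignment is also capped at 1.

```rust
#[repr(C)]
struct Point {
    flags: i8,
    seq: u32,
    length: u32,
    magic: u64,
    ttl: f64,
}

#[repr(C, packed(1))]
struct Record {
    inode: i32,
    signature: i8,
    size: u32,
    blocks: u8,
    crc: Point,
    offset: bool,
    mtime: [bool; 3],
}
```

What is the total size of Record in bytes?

Point: @0: flags [1B, align 1] → 1; +3 pad (align 4); @4: seq [4B, align 4] → 8; @8: length [4B, align 4] → 12; +4 pad (align 8); @16: magic [8B, align 8] → 24; @24: ttl [8B, align 8] → 32; size 32, align 8
@0: inode [4B, align 1] → 4
@4: signature [1B, align 1] → 5
@5: size [4B, align 1] → 9
@9: blocks [1B, align 1] → 10
@10: crc [32B, align 1] → 42
@42: offset [1B, align 1] → 43
@43: mtime [3B, align 1] → 46
size 46, align 1

46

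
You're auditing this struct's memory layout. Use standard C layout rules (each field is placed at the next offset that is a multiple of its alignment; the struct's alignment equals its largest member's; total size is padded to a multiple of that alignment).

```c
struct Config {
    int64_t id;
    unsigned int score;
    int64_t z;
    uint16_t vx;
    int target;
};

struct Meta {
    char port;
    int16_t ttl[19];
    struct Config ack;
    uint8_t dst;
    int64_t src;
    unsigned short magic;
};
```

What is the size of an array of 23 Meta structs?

2208

Config: 0..8  id  (8B, 8-aligned); 8..12  score  (4B, 4-aligned); 12..16  -- padding (4B); 16..24  z  (8B, 8-aligned); 24..26  vx  (2B, 2-aligned); 26..28  -- padding (2B); 28..32  target  (4B, 4-aligned); sizeof = 32, alignof = 8
0..1  port  (1B, 1-aligned)
1..2  -- padding (1B)
2..40  ttl  (38B, 2-aligned)
40..72  ack  (32B, 8-aligned)
72..73  dst  (1B, 1-aligned)
73..80  -- padding (7B)
80..88  src  (8B, 8-aligned)
88..90  magic  (2B, 2-aligned)
90..96  -- tail padding (6B)
sizeof = 96, alignof = 8
array of 23: 23 × 96 = 2208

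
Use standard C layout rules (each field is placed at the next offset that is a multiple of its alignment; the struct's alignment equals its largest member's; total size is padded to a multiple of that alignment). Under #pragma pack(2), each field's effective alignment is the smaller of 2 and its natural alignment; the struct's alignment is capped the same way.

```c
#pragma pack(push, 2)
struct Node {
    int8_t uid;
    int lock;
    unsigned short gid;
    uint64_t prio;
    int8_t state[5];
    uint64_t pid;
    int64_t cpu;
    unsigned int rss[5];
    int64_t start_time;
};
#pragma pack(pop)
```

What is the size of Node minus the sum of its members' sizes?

@0: uid [1B, align 1] → 1
+1 pad (align 2)
@2: lock [4B, align 2] → 6
@6: gid [2B, align 2] → 8
@8: prio [8B, align 2] → 16
@16: state [5B, align 1] → 21
+1 pad (align 2)
@22: pid [8B, align 2] → 30
@30: cpu [8B, align 2] → 38
@38: rss [20B, align 2] → 58
@58: start_time [8B, align 2] → 66
size 66, align 2
data bytes 64, size 66 → padding 2

2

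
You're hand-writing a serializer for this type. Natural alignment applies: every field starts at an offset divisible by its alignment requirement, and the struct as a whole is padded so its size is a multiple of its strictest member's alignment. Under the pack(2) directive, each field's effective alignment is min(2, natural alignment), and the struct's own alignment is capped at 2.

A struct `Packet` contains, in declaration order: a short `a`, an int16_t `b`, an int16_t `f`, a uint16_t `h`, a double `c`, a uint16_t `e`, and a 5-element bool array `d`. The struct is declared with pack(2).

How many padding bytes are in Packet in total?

1

@0: a [2B, align 2] → 2
@2: b [2B, align 2] → 4
@4: f [2B, align 2] → 6
@6: h [2B, align 2] → 8
@8: c [8B, align 2] → 16
@16: e [2B, align 2] → 18
@18: d [5B, align 1] → 23
+1 tail pad (align 2)
size 24, align 2
data bytes 23, size 24 → padding 1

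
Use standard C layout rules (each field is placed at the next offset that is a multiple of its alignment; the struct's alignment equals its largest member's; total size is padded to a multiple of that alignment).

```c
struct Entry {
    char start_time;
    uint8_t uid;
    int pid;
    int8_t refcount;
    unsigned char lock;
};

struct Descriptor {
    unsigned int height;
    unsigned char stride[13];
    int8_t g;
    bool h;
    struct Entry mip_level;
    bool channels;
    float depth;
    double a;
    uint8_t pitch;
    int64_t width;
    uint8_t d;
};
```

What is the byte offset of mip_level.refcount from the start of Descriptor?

28

Entry: start_time at 0 (size 1, align 1) → ends 1; uid at 1 (size 1, align 1) → ends 2; pad 2 to align 4 for pid; pid at 4 (size 4, align 4) → ends 8; refcount at 8 (size 1, align 1) → ends 9; lock at 9 (size 1, align 1) → ends 10; tail pad 2 to reach multiple of 4; total 12 bytes, alignment 4
height at 0 (size 4, align 4) → ends 4
stride at 4 (size 13, align 1) → ends 17
g at 17 (size 1, align 1) → ends 18
h at 18 (size 1, align 1) → ends 19
pad 1 to align 4 for mip_level
mip_level at 20 (size 12, align 4) → ends 32
within Entry: refcount at 8
20 + 8 = 28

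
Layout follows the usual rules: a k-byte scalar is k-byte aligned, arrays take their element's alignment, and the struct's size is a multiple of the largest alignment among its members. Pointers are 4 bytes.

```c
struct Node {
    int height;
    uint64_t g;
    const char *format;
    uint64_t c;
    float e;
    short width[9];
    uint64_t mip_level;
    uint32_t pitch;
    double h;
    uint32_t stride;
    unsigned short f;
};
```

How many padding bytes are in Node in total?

16

@0: height [4B, align 4] → 4
+4 pad (align 8)
@8: g [8B, align 8] → 16
@16: format [4B, align 4] → 20
+4 pad (align 8)
@24: c [8B, align 8] → 32
@32: e [4B, align 4] → 36
@36: width [18B, align 2] → 54
+2 pad (align 8)
@56: mip_level [8B, align 8] → 64
@64: pitch [4B, align 4] → 68
+4 pad (align 8)
@72: h [8B, align 8] → 80
@80: stride [4B, align 4] → 84
@84: f [2B, align 2] → 86
+2 tail pad (align 8)
size 88, align 8
data bytes 72, size 88 → padding 16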